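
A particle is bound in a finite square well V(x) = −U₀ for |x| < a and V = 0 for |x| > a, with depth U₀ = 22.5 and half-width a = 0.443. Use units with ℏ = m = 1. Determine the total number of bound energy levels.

The dimensionless depth is z₀ = a√(2mU₀)/ℏ = 0.443 × √(45.00) = 2.972.
A new bound state (alternating even/odd) appears each time z₀ passes a multiple of π/2, so N = ⌊2z₀/π⌋ + 1 = ⌊1.892⌋ + 1 = 2.

N = 2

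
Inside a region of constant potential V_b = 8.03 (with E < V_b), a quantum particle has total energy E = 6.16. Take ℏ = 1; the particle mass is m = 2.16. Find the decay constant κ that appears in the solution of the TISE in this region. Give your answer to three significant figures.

Since E < V_b the TISE in this region is ψ'' = κ²ψ with κ = √(2m(V_b − E))/ℏ.
κ = √(2 × 2.16 × 1.87) = 2.842.

κ = 2.84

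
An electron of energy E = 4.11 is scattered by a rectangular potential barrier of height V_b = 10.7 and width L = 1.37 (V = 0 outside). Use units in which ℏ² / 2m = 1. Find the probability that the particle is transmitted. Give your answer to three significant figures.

T = 0.00333

E < V_b: inside the barrier ψ ∝ e^{±κx} with κ = √(2m(V_b − E))/ℏ = 2.567.
κL = 3.517, sinh(κL) = 16.83.
The exact tunnelling result is T⁻¹ = 1 + V_b² sinh²(κL) / [4E(V_b − E)] = 300.2, so T = 0.00333.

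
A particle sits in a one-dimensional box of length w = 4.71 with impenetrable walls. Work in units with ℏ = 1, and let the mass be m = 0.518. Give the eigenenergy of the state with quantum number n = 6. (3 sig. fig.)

The infinite-well eigenfunctions ψ_n = √(2/w) sin(nπx/w) vanish at both walls, giving E_n = n²π²ℏ²/(2mw²).
E_6 = 6² × π² / (2 × 0.518 × 4.71²) = 15.46.

E = 15.5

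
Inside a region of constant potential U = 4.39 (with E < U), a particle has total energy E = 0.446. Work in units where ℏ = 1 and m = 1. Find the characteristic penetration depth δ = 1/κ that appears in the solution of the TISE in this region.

Since E < U the TISE in this region is ψ'' = κ²ψ with κ = √(2m(U − E))/ℏ.
κ = √(2 × 1 × 3.944) = 2.809. The penetration depth is δ = 1/κ = 0.356.

δ = 0.356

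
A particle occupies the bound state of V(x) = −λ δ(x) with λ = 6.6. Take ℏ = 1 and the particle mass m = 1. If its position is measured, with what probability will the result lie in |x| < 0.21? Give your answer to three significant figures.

P = 0.937

The normalised bound state is ψ = √κ e^{−κ|x|} with κ = mλ/ℏ² = 6.600.
P(|x| < d) = ∫_{−d}^{d} κ e^{−2κ|x|} dx = 1 − e^{−2κd} = 1 − e^{−2.772} = 0.9375.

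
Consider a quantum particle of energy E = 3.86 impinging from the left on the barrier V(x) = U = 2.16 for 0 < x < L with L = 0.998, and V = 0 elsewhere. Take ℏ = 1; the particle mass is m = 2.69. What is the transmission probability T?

Above the barrier the interior wavenumber is k₂ = √(2m(E − U))/ℏ = 3.024, giving phase k₂L = 3.018.
T = [1 + U² sin²(k₂L) / (4E(E − U))]⁻¹ = 1/1.003 = 0.997.

T = 0.997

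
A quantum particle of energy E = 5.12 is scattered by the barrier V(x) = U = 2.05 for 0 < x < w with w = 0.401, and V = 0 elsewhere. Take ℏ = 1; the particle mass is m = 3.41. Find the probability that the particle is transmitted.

T = 0.941

E > U: inside the barrier k₂ = √(2m(E − U))/ℏ = 4.576, k₂w = 1.835.
Matching at both interfaces gives T⁻¹ = 1 + U² sin²(k₂w) / [4E(E − U)] = 1.062, hence T = 0.941.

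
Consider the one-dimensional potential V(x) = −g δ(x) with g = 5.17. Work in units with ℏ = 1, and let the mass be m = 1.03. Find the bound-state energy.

For x ≠ 0 the bound state is ψ ∝ e^{−κ|x|}; integrating the TISE across the delta gives the cusp condition 2κ = 2mg/ℏ², so κ = 5.325.
Then E = −ℏ²κ²/(2m) = −mg²/(2ℏ²) = -13.77.

E = -13.8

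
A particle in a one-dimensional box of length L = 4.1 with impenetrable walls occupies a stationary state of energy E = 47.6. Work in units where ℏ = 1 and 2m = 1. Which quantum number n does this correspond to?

n = 9

For an infinite well E_n = n²π²ℏ²/(2mL²), so n = (L/πℏ)√(2mE).
n = (4.1/π) × √(2 × 0.5 × 47.6) = 9.004 → n = 9.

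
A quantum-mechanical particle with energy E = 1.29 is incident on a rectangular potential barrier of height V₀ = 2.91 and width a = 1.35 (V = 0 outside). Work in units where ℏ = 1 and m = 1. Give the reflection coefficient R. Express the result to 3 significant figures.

R = 0.970

Since E < V₀ the interior solution is evanescent with decay constant κ = √(2m(V₀ − E))/ℏ = 1.800.
κa = 2.430, sinh(κa) = 5.635.
The exact tunnelling result is T⁻¹ = 1 + V₀² sinh²(κa) / [4E(V₀ − E)] = 33.17, so T = 0.0301.
R = 1 − T = 0.970.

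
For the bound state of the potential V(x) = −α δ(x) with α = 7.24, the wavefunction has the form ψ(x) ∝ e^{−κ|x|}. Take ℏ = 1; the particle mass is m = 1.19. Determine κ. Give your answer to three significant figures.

κ = 8.62

Integrate −(ℏ²/2m)ψ'' − αδ(x)ψ = Eψ from −ε to +ε: the ψ'' term gives ψ'(0⁺) − ψ'(0⁻) and the δ term gives −(2mα/ℏ²)ψ(0).
With ψ ∝ e^{−κ|x|} this yields −2κ = −2mα/ℏ², so κ = mα/ℏ² = 8.616.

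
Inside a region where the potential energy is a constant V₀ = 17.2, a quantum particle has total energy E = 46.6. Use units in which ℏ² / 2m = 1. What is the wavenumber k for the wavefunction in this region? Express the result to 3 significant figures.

k = 5.42

With E > V₀ the solution is oscillatory, ψ ∝ e^{±ikx} with k = √(2m(E − V₀))/ℏ.
k = √(2 × 0.5 × 29.4) = 5.422.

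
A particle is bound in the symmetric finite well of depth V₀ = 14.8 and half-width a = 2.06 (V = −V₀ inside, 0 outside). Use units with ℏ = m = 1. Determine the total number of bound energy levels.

Define the well-strength parameter z₀ = (a/ℏ)√(2mV₀) = 2.06 × √(2·1·14.8) = 11.21.
A new bound state (alternating even/odd) appears each time z₀ passes a multiple of π/2, so N = ⌊2z₀/π⌋ + 1 = ⌊7.135⌋ + 1 = 8.

N = 8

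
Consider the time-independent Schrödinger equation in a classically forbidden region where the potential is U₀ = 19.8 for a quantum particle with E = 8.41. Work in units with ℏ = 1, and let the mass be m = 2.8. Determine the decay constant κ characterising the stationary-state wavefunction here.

κ = 7.99

Since E < U₀ the TISE in this region is ψ'' = κ²ψ with κ = √(2m(U₀ − E))/ℏ.
κ = √(2 × 2.8 × 11.39) = 7.986.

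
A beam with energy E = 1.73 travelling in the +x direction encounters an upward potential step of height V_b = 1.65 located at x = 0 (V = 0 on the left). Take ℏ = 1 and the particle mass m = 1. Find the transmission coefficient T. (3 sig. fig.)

The wavenumbers are k₁ = √(2mE)/ℏ = 1.860 on the left and k₂ = √(2m(E − V_b))/ℏ = 0.4000 on the right.
Continuity of ψ and ψ′ at the step yields the reflection amplitude r = (k₁ − k₂)/(k₁ + k₂) = 0.6460; thus R = |r|² = 0.4174, T = 0.5826.

T = 0.583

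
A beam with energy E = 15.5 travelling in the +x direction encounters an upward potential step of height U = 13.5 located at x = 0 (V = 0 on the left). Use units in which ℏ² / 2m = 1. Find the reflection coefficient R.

The wavenumbers are k₁ = √(2mE)/ℏ = 3.937 on the left and k₂ = √(2m(E − U))/ℏ = 1.414 on the right.
Matching ψ and ψ′ at x = 0 gives r = (k₁ − k₂)/(k₁ + k₂), so R = r² = 0.2223 and T = 1 − R = 0.7777.

R = 0.222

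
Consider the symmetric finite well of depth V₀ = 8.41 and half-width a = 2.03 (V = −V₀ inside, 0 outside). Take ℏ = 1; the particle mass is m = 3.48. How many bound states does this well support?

N = 10

The dimensionless depth is z₀ = a√(2mV₀)/ℏ = 2.03 × √(58.53) = 15.53.
The even/odd transcendental equations gain one root per π/2 in z₀, giving N = 1 + ⌊2z₀/π⌋ = 1 + ⌊9.887⌋ = 10.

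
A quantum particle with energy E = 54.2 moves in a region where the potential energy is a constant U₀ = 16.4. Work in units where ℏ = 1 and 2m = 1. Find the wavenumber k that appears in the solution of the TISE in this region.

k = 6.15

With E > U₀ the solution is oscillatory, ψ ∝ e^{±ikx} with k = √(2m(E − U₀))/ℏ.
k = √(2 × 0.5 × 37.8) = 6.148.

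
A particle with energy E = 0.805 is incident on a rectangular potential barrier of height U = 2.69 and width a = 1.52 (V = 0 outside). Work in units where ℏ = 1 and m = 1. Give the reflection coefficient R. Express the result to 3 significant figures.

E < U: inside the barrier ψ ∝ e^{±κx} with κ = √(2m(U − E))/ℏ = 1.942.
κa = 2.951, sinh(κa) = 9.539.
The exact tunnelling result is T⁻¹ = 1 + U² sinh²(κa) / [4E(U − E)] = 109.5, so T = 0.00913.
R = 1 − T = 0.991.

R = 0.991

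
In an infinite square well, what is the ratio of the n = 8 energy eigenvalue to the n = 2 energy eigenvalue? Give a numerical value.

16

E_n = n²π²ℏ²/(2mL²) so the ratio is n₂²/n₁² = 64/4 = 16.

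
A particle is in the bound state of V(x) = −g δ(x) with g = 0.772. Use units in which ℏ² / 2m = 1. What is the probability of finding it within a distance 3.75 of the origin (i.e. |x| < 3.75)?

P = 0.945

The normalised bound state is ψ = √κ e^{−κ|x|} with κ = mg/ℏ² = 0.3860.
P(|x| < d) = ∫_{−d}^{d} κ e^{−2κ|x|} dx = 1 − e^{−2κd} = 1 − e^{−2.895} = 0.9447.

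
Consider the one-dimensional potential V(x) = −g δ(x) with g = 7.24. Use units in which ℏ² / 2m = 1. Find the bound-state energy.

E = -13.1

For x ≠ 0 the bound state is ψ ∝ e^{−κ|x|}; integrating the TISE across the delta gives the cusp condition 2κ = 2mg/ℏ², so κ = 3.620.
Then E = −ℏ²κ²/(2m) = −mg²/(2ℏ²) = -13.10.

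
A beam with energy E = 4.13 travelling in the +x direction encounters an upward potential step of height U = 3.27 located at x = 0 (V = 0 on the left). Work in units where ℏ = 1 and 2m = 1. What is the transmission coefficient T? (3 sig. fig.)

On each side the TISE gives plane waves with k = √(2m(E − V))/ℏ: k₁ = √(2·½·4.13) = 2.032, k₂ = √(2·½·0.86) = 0.9274.
Matching ψ and ψ′ at x = 0 gives r = (k₁ − k₂)/(k₁ + k₂), so R = r² = 0.1394 and T = 1 − R = 0.8606.

T = 0.861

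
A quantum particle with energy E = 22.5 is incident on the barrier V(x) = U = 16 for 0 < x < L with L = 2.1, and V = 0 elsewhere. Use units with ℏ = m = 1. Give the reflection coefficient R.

Above the barrier the interior wavenumber is k₂ = √(2m(E − U))/ℏ = 3.606, giving phase k₂L = 7.572.
T = [1 + U² sin²(k₂L) / (4E(E − U))]⁻¹ = 1/1.404 = 0.712.
R = 1 − T = 0.288.

R = 0.288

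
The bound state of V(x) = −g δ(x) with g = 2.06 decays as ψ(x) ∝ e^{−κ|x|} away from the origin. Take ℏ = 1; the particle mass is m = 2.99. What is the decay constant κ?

κ = 6.16

Integrating the TISE across x = 0 gives the cusp condition ψ'(0⁺) − ψ'(0⁻) = −(2mg/ℏ²)ψ(0).
With ψ ∝ e^{−κ|x|} this yields −2κ = −2mg/ℏ², so κ = mg/ℏ² = 6.159.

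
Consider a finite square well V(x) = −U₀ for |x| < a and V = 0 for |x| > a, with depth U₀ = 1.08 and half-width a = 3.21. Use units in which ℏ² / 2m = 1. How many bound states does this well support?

The dimensionless depth is z₀ = a√(2mU₀)/ℏ = 3.21 × √(1.080) = 3.336.
The even/odd transcendental equations gain one root per π/2 in z₀, giving N = 1 + ⌊2z₀/π⌋ = 1 + ⌊2.124⌋ = 3.

N = 3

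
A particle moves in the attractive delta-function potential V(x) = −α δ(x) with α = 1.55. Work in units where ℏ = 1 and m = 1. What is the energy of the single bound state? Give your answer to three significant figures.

For x ≠ 0 the bound state is ψ ∝ e^{−κ|x|}; integrating the TISE across the delta gives the cusp condition 2κ = 2mα/ℏ², so κ = 1.550.
Then E = −ℏ²κ²/(2m) = −mα²/(2ℏ²) = -1.201.

E = -1.20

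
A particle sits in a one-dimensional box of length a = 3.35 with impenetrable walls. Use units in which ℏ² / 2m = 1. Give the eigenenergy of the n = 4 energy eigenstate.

Requiring ψ(0) = ψ(a) = 0 quantises k = nπ/a, hence E_n = ℏ²k²/2m = n²π²ℏ²/(2ma²).
E_4 = 4² × π² / (2 × 0.5 × 3.35²) = 14.07.

E = 14.1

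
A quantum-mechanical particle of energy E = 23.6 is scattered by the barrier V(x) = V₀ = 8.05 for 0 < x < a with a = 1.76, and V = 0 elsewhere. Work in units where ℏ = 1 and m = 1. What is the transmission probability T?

E > V₀: inside the barrier k₂ = √(2m(E − V₀))/ℏ = 5.577, k₂a = 9.815.
T = [1 + V₀² sin²(k₂a) / (4E(E − V₀))]⁻¹ = 1/1.006 = 0.994.

T = 0.994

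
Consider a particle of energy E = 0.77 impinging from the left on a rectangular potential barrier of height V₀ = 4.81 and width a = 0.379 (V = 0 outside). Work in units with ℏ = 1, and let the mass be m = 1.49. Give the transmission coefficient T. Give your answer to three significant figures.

E < V₀: inside the barrier ψ ∝ e^{±κx} with κ = √(2m(V₀ − E))/ℏ = 3.470.
κa = 1.315, sinh(κa) = 1.728.
Matching ψ, ψ′ at both faces gives T = [1 + V₀² sinh²(κa) / (4E(V₀ − E))]⁻¹ = 1/6.553 = 0.153.

T = 0.153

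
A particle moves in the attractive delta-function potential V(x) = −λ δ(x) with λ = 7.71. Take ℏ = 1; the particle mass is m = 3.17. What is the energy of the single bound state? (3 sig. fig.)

For x ≠ 0 the bound state is ψ ∝ e^{−κ|x|}; integrating the TISE across the delta gives the cusp condition 2κ = 2mλ/ℏ², so κ = 24.44.
Then E = −ℏ²κ²/(2m) = −mλ²/(2ℏ²) = -94.22.

E = -94.2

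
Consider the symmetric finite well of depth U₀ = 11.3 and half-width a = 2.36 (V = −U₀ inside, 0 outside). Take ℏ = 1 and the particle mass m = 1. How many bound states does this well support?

Define the well-strength parameter z₀ = (a/ℏ)√(2mU₀) = 2.36 × √(2·1·11.3) = 11.22.
The even/odd transcendental equations gain one root per π/2 in z₀, giving N = 1 + ⌊2z₀/π⌋ = 1 + ⌊7.142⌋ = 8.

N = 8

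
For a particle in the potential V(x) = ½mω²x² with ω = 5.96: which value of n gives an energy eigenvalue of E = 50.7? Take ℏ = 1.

E_n = ℏω(n + ½) ⇒ n = E/(ℏω) − ½ = 50.7/5.96 − 0.5 = 8.007 → n = 8.

n = 8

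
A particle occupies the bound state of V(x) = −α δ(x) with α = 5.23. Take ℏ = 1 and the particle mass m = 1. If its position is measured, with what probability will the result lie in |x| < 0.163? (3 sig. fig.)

P = 0.818

The normalised bound state is ψ = √κ e^{−κ|x|} with κ = mα/ℏ² = 5.230.
P(|x| < d) = ∫_{−d}^{d} κ e^{−2κ|x|} dx = 1 − e^{−2κd} = 1 − e^{−1.705} = 0.8182.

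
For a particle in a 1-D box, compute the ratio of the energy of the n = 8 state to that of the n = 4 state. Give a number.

E_n = n²π²ℏ²/(2mL²) so the ratio is n₂²/n₁² = 64/16 = 4.

4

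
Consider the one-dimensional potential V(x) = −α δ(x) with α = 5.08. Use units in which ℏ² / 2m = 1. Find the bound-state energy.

E = -6.45

For x ≠ 0 the bound state is ψ ∝ e^{−κ|x|}; integrating the TISE across the delta gives the cusp condition 2κ = 2mα/ℏ², so κ = 2.540.
Then E = −ℏ²κ²/(2m) = −mα²/(2ℏ²) = -6.452.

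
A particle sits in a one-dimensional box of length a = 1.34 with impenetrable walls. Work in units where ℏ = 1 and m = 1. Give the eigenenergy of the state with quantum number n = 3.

The infinite-well eigenfunctions ψ_n = √(2/a) sin(nπx/a) vanish at both walls, giving E_n = n²π²ℏ²/(2ma²).
E_3 = 3² × π² / (2 × 1 × 1.34²) = 24.73.

E = 24.7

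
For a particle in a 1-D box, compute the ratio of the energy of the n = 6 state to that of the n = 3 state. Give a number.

4

Since E_n ∝ n², the ratio is (6/3)² = 4.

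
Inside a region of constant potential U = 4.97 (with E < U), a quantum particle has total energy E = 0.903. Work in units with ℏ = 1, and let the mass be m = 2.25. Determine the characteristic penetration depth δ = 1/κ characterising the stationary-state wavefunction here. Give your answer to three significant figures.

δ = 0.234

Since E < U the TISE in this region is ψ'' = κ²ψ with κ = √(2m(U − E))/ℏ.
κ = √(2 × 2.25 × 4.067) = 4.278. The penetration depth is δ = 1/κ = 0.234.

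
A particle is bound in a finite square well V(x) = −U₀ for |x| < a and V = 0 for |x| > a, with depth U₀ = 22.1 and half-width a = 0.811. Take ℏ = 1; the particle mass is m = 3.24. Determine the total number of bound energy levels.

N = 7

Define the well-strength parameter z₀ = (a/ℏ)√(2mU₀) = 0.811 × √(2·3.24·22.1) = 9.705.
A new bound state (alternating even/odd) appears each time z₀ passes a multiple of π/2, so N = ⌊2z₀/π⌋ + 1 = ⌊6.179⌋ + 1 = 7.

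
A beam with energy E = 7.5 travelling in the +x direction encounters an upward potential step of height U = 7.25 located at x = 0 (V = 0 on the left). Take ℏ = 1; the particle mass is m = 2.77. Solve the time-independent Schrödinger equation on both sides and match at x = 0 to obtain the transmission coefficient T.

The wavenumbers are k₁ = √(2mE)/ℏ = 6.446 on the left and k₂ = √(2m(E − U))/ℏ = 1.177 on the right.
Continuity of ψ and ψ′ at the step yields the reflection amplitude r = (k₁ − k₂)/(k₁ + k₂) = 0.6912; thus R = |r|² = 0.4778, T = 0.5222.

T = 0.522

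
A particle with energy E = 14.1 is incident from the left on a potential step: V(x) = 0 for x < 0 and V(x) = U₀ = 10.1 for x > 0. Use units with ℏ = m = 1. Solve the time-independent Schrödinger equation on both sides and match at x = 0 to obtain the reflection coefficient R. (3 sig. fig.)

On each side the TISE gives plane waves with k = √(2m(E − V))/ℏ: k₁ = √(2·1·14.1) = 5.310, k₂ = √(2·1·4) = 2.828.
Matching ψ and ψ′ at x = 0 gives r = (k₁ − k₂)/(k₁ + k₂), so R = r² = 0.09300 and T = 1 − R = 0.9070.

R = 0.0930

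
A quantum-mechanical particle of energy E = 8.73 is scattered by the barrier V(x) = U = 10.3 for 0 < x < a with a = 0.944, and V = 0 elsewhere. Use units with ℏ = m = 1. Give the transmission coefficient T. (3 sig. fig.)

T = 0.0726

E < U: inside the barrier ψ ∝ e^{±κx} with κ = √(2m(U − E))/ℏ = 1.772.
κa = 1.673, sinh(κa) = 2.570.
Matching ψ, ψ′ at both faces gives T = [1 + U² sinh²(κa) / (4E(U − E))]⁻¹ = 1/13.78 = 0.0726.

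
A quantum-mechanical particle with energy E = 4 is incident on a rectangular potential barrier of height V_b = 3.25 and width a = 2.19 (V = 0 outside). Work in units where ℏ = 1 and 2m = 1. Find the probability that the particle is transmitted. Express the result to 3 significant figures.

T = 0.559

Above the barrier the interior wavenumber is k₂ = √(2m(E − V_b))/ℏ = 0.8660, giving phase k₂a = 1.897.
T = [1 + V_b² sin²(k₂a) / (4E(E − V_b))]⁻¹ = 1/1.790 = 0.559.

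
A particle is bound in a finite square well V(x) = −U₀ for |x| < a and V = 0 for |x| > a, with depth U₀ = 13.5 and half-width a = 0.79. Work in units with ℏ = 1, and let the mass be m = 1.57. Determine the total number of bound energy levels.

The dimensionless depth is z₀ = a√(2mU₀)/ℏ = 0.79 × √(42.39) = 5.144.
A new bound state (alternating even/odd) appears each time z₀ passes a multiple of π/2, so N = ⌊2z₀/π⌋ + 1 = ⌊3.274⌋ + 1 = 4.

N = 4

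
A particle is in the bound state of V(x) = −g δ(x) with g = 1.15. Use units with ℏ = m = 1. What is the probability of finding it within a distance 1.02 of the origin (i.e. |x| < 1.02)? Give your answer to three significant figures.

P = 0.904

The normalised bound state is ψ = √κ e^{−κ|x|} with κ = mg/ℏ² = 1.150.
P(|x| < d) = ∫_{−d}^{d} κ e^{−2κ|x|} dx = 1 − e^{−2κd} = 1 − e^{−2.346} = 0.9042.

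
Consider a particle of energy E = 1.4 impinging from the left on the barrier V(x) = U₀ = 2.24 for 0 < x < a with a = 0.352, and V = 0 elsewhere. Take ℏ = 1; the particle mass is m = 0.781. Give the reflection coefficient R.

R = 0.155

E < U₀: inside the barrier ψ ∝ e^{±κx} with κ = √(2m(U₀ − E))/ℏ = 1.145.
κa = 0.4032, sinh(κa) = 0.4142.
Matching ψ, ψ′ at both faces gives T = [1 + U₀² sinh²(κa) / (4E(U₀ − E))]⁻¹ = 1/1.183 = 0.845.
R = 1 − T = 0.155.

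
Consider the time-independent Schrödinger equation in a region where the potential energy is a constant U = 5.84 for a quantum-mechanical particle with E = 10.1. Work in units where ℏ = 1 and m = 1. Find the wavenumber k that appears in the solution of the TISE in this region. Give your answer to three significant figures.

With E > U the solution is oscillatory, ψ ∝ e^{±ikx} with k = √(2m(E − U))/ℏ.
k = √(2 × 1 × 4.26) = 2.919.

k = 2.92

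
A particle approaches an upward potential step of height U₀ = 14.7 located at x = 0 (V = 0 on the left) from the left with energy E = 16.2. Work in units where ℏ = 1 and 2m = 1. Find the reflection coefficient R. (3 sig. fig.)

On each side the TISE gives plane waves with k = √(2m(E − V))/ℏ: k₁ = √(2·½·16.2) = 4.025, k₂ = √(2·½·1.5) = 1.225.
Continuity of ψ and ψ′ at the step yields the reflection amplitude r = (k₁ − k₂)/(k₁ + k₂) = 0.5334; thus R = |r|² = 0.2845, T = 0.7155.

R = 0.285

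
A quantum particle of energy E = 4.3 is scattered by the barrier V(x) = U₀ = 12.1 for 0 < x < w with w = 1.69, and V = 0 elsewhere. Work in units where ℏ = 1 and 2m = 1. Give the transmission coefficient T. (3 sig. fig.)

T = 0.000291

E < U₀: inside the barrier ψ ∝ e^{±κx} with κ = √(2m(U₀ − E))/ℏ = 2.793.
κw = 4.720, sinh(κw) = 56.07.
The exact tunnelling result is T⁻¹ = 1 + U₀² sinh²(κw) / [4E(U₀ − E)] = 3432, so T = 0.000291.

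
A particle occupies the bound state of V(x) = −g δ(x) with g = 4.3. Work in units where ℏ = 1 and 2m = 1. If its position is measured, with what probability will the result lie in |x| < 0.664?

The normalised bound state is ψ = √κ e^{−κ|x|} with κ = mg/ℏ² = 2.150.
P(|x| < d) = ∫_{−d}^{d} κ e^{−2κ|x|} dx = 1 − e^{−2κd} = 1 − e^{−2.855} = 0.9425.

P = 0.942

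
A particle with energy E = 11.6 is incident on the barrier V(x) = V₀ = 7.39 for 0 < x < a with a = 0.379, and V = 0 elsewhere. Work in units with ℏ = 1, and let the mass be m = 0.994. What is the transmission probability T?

T = 0.819

Above the barrier the interior wavenumber is k₂ = √(2m(E − V₀))/ℏ = 2.893, giving phase k₂a = 1.096.
Matching at both interfaces gives T⁻¹ = 1 + V₀² sin²(k₂a) / [4E(E − V₀)] = 1.221, hence T = 0.819.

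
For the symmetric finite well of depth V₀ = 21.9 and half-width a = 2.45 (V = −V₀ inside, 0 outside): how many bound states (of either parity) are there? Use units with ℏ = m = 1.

The dimensionless depth is z₀ = a√(2mV₀)/ℏ = 2.45 × √(43.80) = 16.21.
The even/odd transcendental equations gain one root per π/2 in z₀, giving N = 1 + ⌊2z₀/π⌋ = 1 + ⌊10.32⌋ = 11.

N = 11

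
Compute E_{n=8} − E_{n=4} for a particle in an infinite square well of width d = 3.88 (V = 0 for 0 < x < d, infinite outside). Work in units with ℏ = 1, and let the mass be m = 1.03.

E_n = n²π²ℏ²/(2md²), so ΔE = (8² − 4²) π²ℏ²/(2md²).
ΔE = 48 × π² / (2 × 1.03 × 3.88²) = 15.28.

ΔE = 15.3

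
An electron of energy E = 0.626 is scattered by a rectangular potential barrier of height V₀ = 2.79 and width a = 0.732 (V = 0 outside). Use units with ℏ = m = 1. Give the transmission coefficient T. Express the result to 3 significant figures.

T = 0.127

Since E < V₀ the interior solution is evanescent with decay constant κ = √(2m(V₀ − E))/ℏ = 2.080.
κa = 1.523, sinh(κa) = 2.184.
Matching ψ, ψ′ at both faces gives T = [1 + V₀² sinh²(κa) / (4E(V₀ − E))]⁻¹ = 1/7.849 = 0.127.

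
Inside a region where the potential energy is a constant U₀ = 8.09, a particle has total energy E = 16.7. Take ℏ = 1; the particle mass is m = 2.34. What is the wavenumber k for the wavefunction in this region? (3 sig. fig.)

With E > U₀ the solution is oscillatory, ψ ∝ e^{±ikx} with k = √(2m(E − U₀))/ℏ.
k = √(2 × 2.34 × 8.61) = 6.348.

k = 6.35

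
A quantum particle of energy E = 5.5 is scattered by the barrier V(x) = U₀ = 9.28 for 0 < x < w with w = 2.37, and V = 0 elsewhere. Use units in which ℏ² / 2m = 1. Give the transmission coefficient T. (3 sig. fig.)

T = 0.000384

Since E < U₀ the interior solution is evanescent with decay constant κ = √(2m(U₀ − E))/ℏ = 1.944.
κw = 4.608, sinh(κw) = 50.13.
Matching ψ, ψ′ at both faces gives T = [1 + U₀² sinh²(κw) / (4E(U₀ − E))]⁻¹ = 1/2603 = 0.000384.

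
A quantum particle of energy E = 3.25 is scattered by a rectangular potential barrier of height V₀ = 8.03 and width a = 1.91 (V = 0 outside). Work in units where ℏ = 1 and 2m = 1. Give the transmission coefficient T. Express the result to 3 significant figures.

T = 0.000909

Since E < V₀ the interior solution is evanescent with decay constant κ = √(2m(V₀ − E))/ℏ = 2.186.
κa = 4.176, sinh(κa) = 32.54.
The exact tunnelling result is T⁻¹ = 1 + V₀² sinh²(κa) / [4E(V₀ − E)] = 1100, so T = 0.000909.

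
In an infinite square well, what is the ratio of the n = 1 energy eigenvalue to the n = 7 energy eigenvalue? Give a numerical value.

0.0204082

Since E_n ∝ n², the ratio is (1/7)² = 0.0204082.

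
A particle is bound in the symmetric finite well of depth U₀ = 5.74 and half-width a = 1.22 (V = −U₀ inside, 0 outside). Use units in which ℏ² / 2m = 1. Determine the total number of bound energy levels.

Define the well-strength parameter z₀ = (a/ℏ)√(2mU₀) = 1.22 × √(2·0.5·5.74) = 2.923.
The even/odd transcendental equations gain one root per π/2 in z₀, giving N = 1 + ⌊2z₀/π⌋ = 1 + ⌊1.861⌋ = 2.

N = 2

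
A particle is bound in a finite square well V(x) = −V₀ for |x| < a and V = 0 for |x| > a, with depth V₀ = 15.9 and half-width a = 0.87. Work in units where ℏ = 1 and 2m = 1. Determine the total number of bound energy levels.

N = 3

Define the well-strength parameter z₀ = (a/ℏ)√(2mV₀) = 0.87 × √(2·0.5·15.9) = 3.469.
The even/odd transcendental equations gain one root per π/2 in z₀, giving N = 1 + ⌊2z₀/π⌋ = 1 + ⌊2.209⌋ = 3.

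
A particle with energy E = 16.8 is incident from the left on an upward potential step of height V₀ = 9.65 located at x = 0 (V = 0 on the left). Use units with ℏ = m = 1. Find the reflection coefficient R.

R = 0.0443

The wavenumbers are k₁ = √(2mE)/ℏ = 5.797 on the left and k₂ = √(2m(E − V₀))/ℏ = 3.782 on the right.
Continuity of ψ and ψ′ at the step yields the reflection amplitude r = (k₁ − k₂)/(k₁ + k₂) = 0.2104; thus R = |r|² = 0.04426, T = 0.9557.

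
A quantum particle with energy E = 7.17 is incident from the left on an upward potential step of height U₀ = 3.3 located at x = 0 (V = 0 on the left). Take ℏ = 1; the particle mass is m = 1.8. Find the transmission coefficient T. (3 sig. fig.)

T = 0.977

On each side the TISE gives plane waves with k = √(2m(E − V))/ℏ: k₁ = √(2·1.8·7.17) = 5.081, k₂ = √(2·1.8·3.87) = 3.733.
Continuity of ψ and ψ′ at the step yields the reflection amplitude r = (k₁ − k₂)/(k₁ + k₂) = 0.1530; thus R = |r|² = 0.02339, T = 0.9766.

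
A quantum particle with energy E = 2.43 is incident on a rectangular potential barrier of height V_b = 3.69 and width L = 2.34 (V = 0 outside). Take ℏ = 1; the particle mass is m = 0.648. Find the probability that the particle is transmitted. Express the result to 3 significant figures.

Since E < V_b the interior solution is evanescent with decay constant κ = √(2m(V_b − E))/ℏ = 1.278.
κL = 2.990, sinh(κL) = 9.920.
Matching ψ, ψ′ at both faces gives T = [1 + V_b² sinh²(κL) / (4E(V_b − E))]⁻¹ = 1/110.4 = 0.00906.

T = 0.00906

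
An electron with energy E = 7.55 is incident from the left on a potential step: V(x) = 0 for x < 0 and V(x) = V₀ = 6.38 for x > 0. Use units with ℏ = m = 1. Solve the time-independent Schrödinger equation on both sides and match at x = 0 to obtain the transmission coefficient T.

T = 0.811

The wavenumbers are k₁ = √(2mE)/ℏ = 3.886 on the left and k₂ = √(2m(E − V₀))/ℏ = 1.530 on the right.
Matching ψ and ψ′ at x = 0 gives r = (k₁ − k₂)/(k₁ + k₂), so R = r² = 0.1893 and T = 1 − R = 0.8107.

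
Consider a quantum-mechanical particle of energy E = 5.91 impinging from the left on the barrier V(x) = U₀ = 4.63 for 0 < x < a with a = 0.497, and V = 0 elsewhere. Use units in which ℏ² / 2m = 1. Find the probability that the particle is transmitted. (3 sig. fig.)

E > U₀: inside the barrier k₂ = √(2m(E − U₀))/ℏ = 1.131, k₂a = 0.5623.
T = [1 + U₀² sin²(k₂a) / (4E(E − U₀))]⁻¹ = 1/1.201 = 0.832.

T = 0.832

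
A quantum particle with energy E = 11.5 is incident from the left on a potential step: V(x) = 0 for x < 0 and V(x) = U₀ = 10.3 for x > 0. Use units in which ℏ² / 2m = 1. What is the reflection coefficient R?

The wavenumbers are k₁ = √(2mE)/ℏ = 3.391 on the left and k₂ = √(2m(E − U₀))/ℏ = 1.095 on the right.
Continuity of ψ and ψ′ at the step yields the reflection amplitude r = (k₁ − k₂)/(k₁ + k₂) = 0.5117; thus R = |r|² = 0.2618, T = 0.7382.

R = 0.262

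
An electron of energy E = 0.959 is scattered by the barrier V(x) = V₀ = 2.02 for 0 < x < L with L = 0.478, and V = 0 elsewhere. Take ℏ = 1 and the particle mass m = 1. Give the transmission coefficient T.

Since E < V₀ the interior solution is evanescent with decay constant κ = √(2m(V₀ − E))/ℏ = 1.457.
κL = 0.6963, sinh(κL) = 0.7540.
The exact tunnelling result is T⁻¹ = 1 + V₀² sinh²(κL) / [4E(V₀ − E)] = 1.570, so T = 0.637.

T = 0.637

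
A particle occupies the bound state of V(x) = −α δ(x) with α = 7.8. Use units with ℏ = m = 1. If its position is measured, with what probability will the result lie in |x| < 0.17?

The normalised bound state is ψ = √κ e^{−κ|x|} with κ = mα/ℏ² = 7.800.
P(|x| < d) = ∫_{−d}^{d} κ e^{−2κ|x|} dx = 1 − e^{−2κd} = 1 − e^{−2.652} = 0.9295.

P = 0.929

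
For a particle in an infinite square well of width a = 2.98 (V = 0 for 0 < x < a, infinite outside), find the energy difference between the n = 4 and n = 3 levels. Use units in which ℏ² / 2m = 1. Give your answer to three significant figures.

ΔE = 7.78

E_n = n²π²ℏ²/(2ma²), so ΔE = (4² − 3²) π²ℏ²/(2ma²).
ΔE = 7 × π² / (2 × 0.5 × 2.98²) = 7.780.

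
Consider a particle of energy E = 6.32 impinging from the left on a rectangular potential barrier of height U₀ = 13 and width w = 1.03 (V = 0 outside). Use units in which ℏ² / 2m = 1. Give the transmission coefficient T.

T = 0.0193

E < U₀: inside the barrier ψ ∝ e^{±κx} with κ = √(2m(U₀ − E))/ℏ = 2.585.
κw = 2.662, sinh(κw) = 7.128.
Matching ψ, ψ′ at both faces gives T = [1 + U₀² sinh²(κw) / (4E(U₀ − E))]⁻¹ = 1/51.85 = 0.0193.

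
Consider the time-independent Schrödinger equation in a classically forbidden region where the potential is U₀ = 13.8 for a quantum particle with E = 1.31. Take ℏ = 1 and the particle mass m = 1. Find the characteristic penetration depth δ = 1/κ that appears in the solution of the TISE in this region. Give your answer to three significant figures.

Since E < U₀ the TISE in this region is ψ'' = κ²ψ with κ = √(2m(U₀ − E))/ℏ.
κ = √(2 × 1 × 12.49) = 4.998. The penetration depth is δ = 1/κ = 0.200.

δ = 0.200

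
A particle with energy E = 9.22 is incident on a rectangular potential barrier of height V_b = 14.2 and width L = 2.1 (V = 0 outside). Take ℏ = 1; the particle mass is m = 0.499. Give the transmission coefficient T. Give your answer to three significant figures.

Since E < V_b the interior solution is evanescent with decay constant κ = √(2m(V_b − E))/ℏ = 2.229.
κL = 4.682, sinh(κL) = 53.97.
Matching ψ, ψ′ at both faces gives T = [1 + V_b² sinh²(κL) / (4E(V_b − E))]⁻¹ = 1/3199 = 0.000313.

T = 0.000313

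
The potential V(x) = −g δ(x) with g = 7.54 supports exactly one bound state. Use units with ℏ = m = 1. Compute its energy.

For x ≠ 0 the bound state is ψ ∝ e^{−κ|x|}; integrating the TISE across the delta gives the cusp condition 2κ = 2mg/ℏ², so κ = 7.540.
Then E = −ℏ²κ²/(2m) = −mg²/(2ℏ²) = -28.43.

E = -28.4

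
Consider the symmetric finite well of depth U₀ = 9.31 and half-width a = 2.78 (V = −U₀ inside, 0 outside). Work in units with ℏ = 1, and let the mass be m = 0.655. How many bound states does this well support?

N = 7

The dimensionless depth is z₀ = a√(2mU₀)/ℏ = 2.78 × √(12.20) = 9.709.
A new bound state (alternating even/odd) appears each time z₀ passes a multiple of π/2, so N = ⌊2z₀/π⌋ + 1 = ⌊6.181⌋ + 1 = 7.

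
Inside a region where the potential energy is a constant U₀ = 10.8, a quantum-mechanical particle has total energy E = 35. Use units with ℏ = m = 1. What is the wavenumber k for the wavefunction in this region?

With E > U₀ the solution is oscillatory, ψ ∝ e^{±ikx} with k = √(2m(E − U₀))/ℏ.
k = √(2 × 1 × 24.2) = 6.957.

k = 6.96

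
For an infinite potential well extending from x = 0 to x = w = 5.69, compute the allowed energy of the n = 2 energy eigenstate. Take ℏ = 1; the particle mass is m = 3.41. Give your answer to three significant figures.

The infinite-well eigenfunctions ψ_n = √(2/w) sin(nπx/w) vanish at both walls, giving E_n = n²π²ℏ²/(2mw²).
E_2 = 2² × π² / (2 × 3.41 × 5.69²) = 0.1788.

E = 0.179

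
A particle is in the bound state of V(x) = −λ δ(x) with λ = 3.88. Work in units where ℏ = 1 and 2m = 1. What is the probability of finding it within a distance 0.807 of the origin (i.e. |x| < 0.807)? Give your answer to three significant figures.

The normalised bound state is ψ = √κ e^{−κ|x|} with κ = mλ/ℏ² = 1.940.
P(|x| < d) = ∫_{−d}^{d} κ e^{−2κ|x|} dx = 1 − e^{−2κd} = 1 − e^{−3.131} = 0.9563.

P = 0.956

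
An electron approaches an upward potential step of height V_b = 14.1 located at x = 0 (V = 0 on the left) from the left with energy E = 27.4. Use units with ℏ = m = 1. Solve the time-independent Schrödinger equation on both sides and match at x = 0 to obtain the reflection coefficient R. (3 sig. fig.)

R = 0.0320

On each side the TISE gives plane waves with k = √(2m(E − V))/ℏ: k₁ = √(2·1·27.4) = 7.403, k₂ = √(2·1·13.3) = 5.158.
Matching ψ and ψ′ at x = 0 gives r = (k₁ − k₂)/(k₁ + k₂), so R = r² = 0.03195 and T = 1 − R = 0.9680.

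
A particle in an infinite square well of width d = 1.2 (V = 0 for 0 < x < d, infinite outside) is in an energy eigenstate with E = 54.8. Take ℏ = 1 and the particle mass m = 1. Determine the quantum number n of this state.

For an infinite well E_n = n²π²ℏ²/(2md²), so n = (d/πℏ)√(2mE).
n = (1.2/π) × √(2 × 1 × 54.8) = 3.999 → n = 4.

n = 4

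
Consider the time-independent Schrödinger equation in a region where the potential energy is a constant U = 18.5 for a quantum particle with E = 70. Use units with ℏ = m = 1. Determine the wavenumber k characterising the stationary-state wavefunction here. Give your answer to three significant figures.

k = 10.1

With E > U the solution is oscillatory, ψ ∝ e^{±ikx} with k = √(2m(E − U))/ℏ.
k = √(2 × 1 × 51.5) = 10.15.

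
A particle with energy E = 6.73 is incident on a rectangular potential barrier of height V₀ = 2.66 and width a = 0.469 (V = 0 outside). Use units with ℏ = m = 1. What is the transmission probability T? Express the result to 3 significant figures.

T = 0.942

E > V₀: inside the barrier k₂ = √(2m(E − V₀))/ℏ = 2.853, k₂a = 1.338.
Matching at both interfaces gives T⁻¹ = 1 + V₀² sin²(k₂a) / [4E(E − V₀)] = 1.061, hence T = 0.942.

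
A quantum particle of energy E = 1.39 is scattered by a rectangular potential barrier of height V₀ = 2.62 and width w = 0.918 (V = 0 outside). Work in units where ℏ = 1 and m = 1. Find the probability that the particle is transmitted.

Since E < V₀ the interior solution is evanescent with decay constant κ = √(2m(V₀ − E))/ℏ = 1.568.
κw = 1.440, sinh(κw) = 1.991.
Matching ψ, ψ′ at both faces gives T = [1 + V₀² sinh²(κw) / (4E(V₀ − E))]⁻¹ = 1/4.981 = 0.201.

T = 0.201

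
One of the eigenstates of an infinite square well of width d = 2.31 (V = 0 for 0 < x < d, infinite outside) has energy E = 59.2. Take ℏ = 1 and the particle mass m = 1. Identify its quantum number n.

For an infinite well E_n = n²π²ℏ²/(2md²), so n = (d/πℏ)√(2mE).
n = (2.31/π) × √(2 × 1 × 59.2) = 8.001 → n = 8.

n = 8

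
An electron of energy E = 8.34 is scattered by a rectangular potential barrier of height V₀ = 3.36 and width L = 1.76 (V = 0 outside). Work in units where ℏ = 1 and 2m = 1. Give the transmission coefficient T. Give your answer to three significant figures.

E > V₀: inside the barrier k₂ = √(2m(E − V₀))/ℏ = 2.232, k₂L = 3.928.
T = [1 + V₀² sin²(k₂L) / (4E(E − V₀))]⁻¹ = 1/1.034 = 0.967.

T = 0.967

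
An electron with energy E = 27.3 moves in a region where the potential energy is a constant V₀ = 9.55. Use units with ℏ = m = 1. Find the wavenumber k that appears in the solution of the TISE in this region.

k = 5.96

With E > V₀ the solution is oscillatory, ψ ∝ e^{±ikx} with k = √(2m(E − V₀))/ℏ.
k = √(2 × 1 × 17.75) = 5.958.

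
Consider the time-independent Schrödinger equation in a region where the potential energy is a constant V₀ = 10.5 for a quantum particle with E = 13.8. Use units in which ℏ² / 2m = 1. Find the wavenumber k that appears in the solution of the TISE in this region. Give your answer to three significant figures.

With E > V₀ the solution is oscillatory, ψ ∝ e^{±ikx} with k = √(2m(E − V₀))/ℏ.
k = √(2 × 0.5 × 3.3) = 1.817.

k = 1.82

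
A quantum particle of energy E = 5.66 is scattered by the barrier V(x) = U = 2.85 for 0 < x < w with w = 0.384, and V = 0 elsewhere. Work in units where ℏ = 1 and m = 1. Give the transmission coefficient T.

T = 0.926

Above the barrier the interior wavenumber is k₂ = √(2m(E − U))/ℏ = 2.371, giving phase k₂w = 0.9103.
T = [1 + U² sin²(k₂w) / (4E(E − U))]⁻¹ = 1/1.080 = 0.926.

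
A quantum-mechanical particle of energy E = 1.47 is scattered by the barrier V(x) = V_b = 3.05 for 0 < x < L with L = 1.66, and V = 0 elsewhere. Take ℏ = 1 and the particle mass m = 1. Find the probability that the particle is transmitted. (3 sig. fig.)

T = 0.0109

E < V_b: inside the barrier ψ ∝ e^{±κx} with κ = √(2m(V_b − E))/ℏ = 1.778.
κL = 2.951, sinh(κL) = 9.535.
Matching ψ, ψ′ at both faces gives T = [1 + V_b² sinh²(κL) / (4E(V_b − E))]⁻¹ = 1/92.04 = 0.0109.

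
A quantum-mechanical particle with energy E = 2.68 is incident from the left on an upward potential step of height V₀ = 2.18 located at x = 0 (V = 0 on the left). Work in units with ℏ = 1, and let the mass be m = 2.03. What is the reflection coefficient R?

On each side the TISE gives plane waves with k = √(2m(E − V))/ℏ: k₁ = √(2·2.03·2.68) = 3.299, k₂ = √(2·2.03·0.5) = 1.425.
Continuity of ψ and ψ′ at the step yields the reflection amplitude r = (k₁ − k₂)/(k₁ + k₂) = 0.3967; thus R = |r|² = 0.1574, T = 0.8426.

R = 0.157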